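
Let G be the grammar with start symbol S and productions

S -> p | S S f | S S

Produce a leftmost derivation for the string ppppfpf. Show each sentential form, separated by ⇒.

S ⇒ SSf ⇒ SSfSf ⇒ SSSfSf ⇒ SSSSfSf ⇒ pSSSfSf ⇒ ppSSfSf ⇒ pppSfSf ⇒ ppppfSf ⇒ ppppfpf

S ⇒ SSf   [S -> S S f]
SSf ⇒ SSfSf   [S -> S S f]
SSfSf ⇒ SSSfSf   [S -> S S]
SSSfSf ⇒ SSSSfSf   [S -> S S]
SSSSfSf ⇒ pSSSfSf   [S -> p]
pSSSfSf ⇒ ppSSfSf   [S -> p]
ppSSfSf ⇒ pppSfSf   [S -> p]
pppSfSf ⇒ ppppfSf   [S -> p]
ppppfSf ⇒ ppppfpf   [S -> p]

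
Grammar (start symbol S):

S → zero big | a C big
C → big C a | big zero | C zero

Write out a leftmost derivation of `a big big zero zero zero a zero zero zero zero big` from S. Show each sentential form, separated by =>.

S => a C big => a C zero big => a C zero zero big => a C zero zero zero big => a C zero zero zero zero big => a big C a zero zero zero zero big => a big C zero a zero zero zero zero big => a big C zero zero a zero zero zero zero big => a big big zero zero zero a zero zero zero zero big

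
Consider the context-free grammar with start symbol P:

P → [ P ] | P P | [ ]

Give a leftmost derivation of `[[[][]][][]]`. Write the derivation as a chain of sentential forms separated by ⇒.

P ⇒ [P] ⇒ [PP] ⇒ [PPP] ⇒ [[P]PP] ⇒ [[PP]PP] ⇒ [[[]P]PP] ⇒ [[[][]]PP] ⇒ [[[][]][]P] ⇒ [[[][]][][]]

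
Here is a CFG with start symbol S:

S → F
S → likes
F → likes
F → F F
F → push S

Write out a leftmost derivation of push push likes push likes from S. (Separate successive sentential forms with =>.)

S => F => F F => push S F => push F F => push push S F => push push F F => push push likes F => push push likes push S => push push likes push likes

S => F   [S → F]
F => F F   [F → F F]
F F => push S F   [F → push S]
push S F => push F F   [S → F]
push F F => push push S F   [F → push S]
push push S F => push push F F   [S → F]
push push F F => push push likes F   [F → likes]
push push likes F => push push likes push S   [F → push S]
push push likes push S => push push likes push likes   [S → likes]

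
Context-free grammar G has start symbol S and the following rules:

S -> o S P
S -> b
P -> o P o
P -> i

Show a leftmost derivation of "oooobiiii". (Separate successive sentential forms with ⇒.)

S ⇒ oSP   [S -> o S P]
oSP ⇒ ooSPP   [S -> o S P]
ooSPP ⇒ oooSPPP   [S -> o S P]
oooSPPP ⇒ ooooSPPPP   [S -> o S P]
ooooSPPPP ⇒ oooobPPPP   [S -> b]
oooobPPPP ⇒ oooobiPPP   [P -> i]
oooobiPPP ⇒ oooobiiPP   [P -> i]
oooobiiPP ⇒ oooobiiiP   [P -> i]
oooobiiiP ⇒ oooobiiii   [P -> i]

S⇒oSP⇒ooSPP⇒oooSPPP⇒ooooSPPPP⇒oooobPPPP⇒oooobiPPP⇒oooobiiPP⇒oooobiiiP⇒oooobiiii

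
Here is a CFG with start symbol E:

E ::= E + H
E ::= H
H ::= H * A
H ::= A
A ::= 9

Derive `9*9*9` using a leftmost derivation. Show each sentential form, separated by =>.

E => H   [E ::= H]
H => H*A   [H ::= H * A]
H*A => H*A*A   [H ::= H * A]
H*A*A => A*A*A   [H ::= A]
A*A*A => 9*A*A   [A ::= 9]
9*A*A => 9*9*A   [A ::= 9]
9*9*A => 9*9*9   [A ::= 9]

E => H => H*A => H*A*A => A*A*A => 9*A*A => 9*9*A => 9*9*9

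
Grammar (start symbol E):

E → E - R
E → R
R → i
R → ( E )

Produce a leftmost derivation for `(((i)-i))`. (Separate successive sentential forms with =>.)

E => R   [E → R]
R => (E)   [R → ( E )]
(E) => (R)   [E → R]
(R) => ((E))   [R → ( E )]
((E)) => ((E-R))   [E → E - R]
((E-R)) => ((R-R))   [E → R]
((R-R)) => (((E)-R))   [R → ( E )]
(((E)-R)) => (((R)-R))   [E → R]
(((R)-R)) => (((i)-R))   [R → i]
(((i)-R)) => (((i)-i))   [R → i]

E => R => (E) => (R) => ((E)) => ((E-R)) => ((R-R)) => (((E)-R)) => (((R)-R)) => (((i)-R)) => (((i)-i))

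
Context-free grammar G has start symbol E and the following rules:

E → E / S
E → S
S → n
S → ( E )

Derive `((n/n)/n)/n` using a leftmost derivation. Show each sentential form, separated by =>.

E => E/S   [E → E / S]
E/S => S/S   [E → S]
S/S => (E)/S   [S → ( E )]
(E)/S => (E/S)/S   [E → E / S]
(E/S)/S => (S/S)/S   [E → S]
(S/S)/S => ((E)/S)/S   [S → ( E )]
((E)/S)/S => ((E/S)/S)/S   [E → E / S]
((E/S)/S)/S => ((S/S)/S)/S   [E → S]
((S/S)/S)/S => ((n/S)/S)/S   [S → n]
((n/S)/S)/S => ((n/n)/S)/S   [S → n]
((n/n)/S)/S => ((n/n)/n)/S   [S → n]
((n/n)/n)/S => ((n/n)/n)/n   [S → n]

E => E/S => S/S => (E)/S => (E/S)/S => (S/S)/S => ((E)/S)/S => ((E/S)/S)/S => ((S/S)/S)/S => ((n/S)/S)/S => ((n/n)/S)/S => ((n/n)/n)/S => ((n/n)/n)/n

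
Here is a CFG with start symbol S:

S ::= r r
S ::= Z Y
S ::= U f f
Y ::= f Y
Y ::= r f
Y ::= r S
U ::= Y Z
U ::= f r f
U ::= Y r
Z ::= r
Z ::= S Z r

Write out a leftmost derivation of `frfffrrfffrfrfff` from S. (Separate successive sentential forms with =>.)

S => ZY => SZrY => UffZrY => frfffZrY => frfffrrY => frfffrrfY => frfffrrffY => frfffrrfffY => frfffrrfffrS => frfffrrfffrUff => frfffrrfffrfrfff

S => ZY   [S ::= Z Y]
ZY => SZrY   [Z ::= S Z r]
SZrY => UffZrY   [S ::= U f f]
UffZrY => frfffZrY   [U ::= f r f]
frfffZrY => frfffrrY   [Z ::= r]
frfffrrY => frfffrrfY   [Y ::= f Y]
frfffrrfY => frfffrrffY   [Y ::= f Y]
frfffrrffY => frfffrrfffY   [Y ::= f Y]
frfffrrfffY => frfffrrfffrS   [Y ::= r S]
frfffrrfffrS => frfffrrfffrUff   [S ::= U f f]
frfffrrfffrUff => frfffrrfffrfrfff   [U ::= f r f]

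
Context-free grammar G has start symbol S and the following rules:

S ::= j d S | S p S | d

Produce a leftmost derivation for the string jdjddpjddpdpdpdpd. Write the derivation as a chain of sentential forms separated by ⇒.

S ⇒ jdS ⇒ jdSpS ⇒ jdSpSpS ⇒ jdjdSpSpS ⇒ jdjdSpSpSpS ⇒ jdjdSpSpSpSpS ⇒ jdjddpSpSpSpS ⇒ jdjddpSpSpSpSpS ⇒ jdjddpjdSpSpSpSpS ⇒ jdjddpjddpSpSpSpS ⇒ jdjddpjddpdpSpSpS ⇒ jdjddpjddpdpdpSpS ⇒ jdjddpjddpdpdpdpS ⇒ jdjddpjddpdpdpdpd

S ⇒ jdS   [S ::= j d S]
jdS ⇒ jdSpS   [S ::= S p S]
jdSpS ⇒ jdSpSpS   [S ::= S p S]
jdSpSpS ⇒ jdjdSpSpS   [S ::= j d S]
jdjdSpSpS ⇒ jdjdSpSpSpS   [S ::= S p S]
jdjdSpSpSpS ⇒ jdjdSpSpSpSpS   [S ::= S p S]
jdjdSpSpSpSpS ⇒ jdjddpSpSpSpS   [S ::= d]
jdjddpSpSpSpS ⇒ jdjddpSpSpSpSpS   [S ::= S p S]
jdjddpSpSpSpSpS ⇒ jdjddpjdSpSpSpSpS   [S ::= j d S]
jdjddpjdSpSpSpSpS ⇒ jdjddpjddpSpSpSpS   [S ::= d]
jdjddpjddpSpSpSpS ⇒ jdjddpjddpdpSpSpS   [S ::= d]
jdjddpjddpdpSpSpS ⇒ jdjddpjddpdpdpSpS   [S ::= d]
jdjddpjddpdpdpSpS ⇒ jdjddpjddpdpdpdpS   [S ::= d]
jdjddpjddpdpdpdpS ⇒ jdjddpjddpdpdpdpd   [S ::= d]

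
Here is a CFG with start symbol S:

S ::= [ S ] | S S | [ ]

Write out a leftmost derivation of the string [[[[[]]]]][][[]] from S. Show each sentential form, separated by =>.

S => SS   [S ::= S S]
SS => SSS   [S ::= S S]
SSS => [S]SS   [S ::= [ S ]]
[S]SS => [[S]]SS   [S ::= [ S ]]
[[S]]SS => [[[S]]]SS   [S ::= [ S ]]
[[[S]]]SS => [[[[S]]]]SS   [S ::= [ S ]]
[[[[S]]]]SS => [[[[[]]]]]SS   [S ::= [ ]]
[[[[[]]]]]SS => [[[[[]]]]][]S   [S ::= [ ]]
[[[[[]]]]][]S => [[[[[]]]]][][S]   [S ::= [ S ]]
[[[[[]]]]][][S] => [[[[[]]]]][][[]]   [S ::= [ ]]

S=>SS=>SSS=>[S]SS=>[[S]]SS=>[[[S]]]SS=>[[[[S]]]]SS=>[[[[[]]]]]SS=>[[[[[]]]]][]S=>[[[[[]]]]][][S]=>[[[[[]]]]][][[]]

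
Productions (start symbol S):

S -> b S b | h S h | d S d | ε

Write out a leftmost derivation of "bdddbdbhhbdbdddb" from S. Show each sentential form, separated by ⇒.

S⇒bSb⇒bdSdb⇒bddSddb⇒bdddSdddb⇒bdddbSbdddb⇒bdddbdSdbdddb⇒bdddbdbSbdbdddb⇒bdddbdbhShbdbdddb⇒bdddbdbhhbdbdddb

S ⇒ bSb   [S -> b S b]
bSb ⇒ bdSdb   [S -> d S d]
bdSdb ⇒ bddSddb   [S -> d S d]
bddSddb ⇒ bdddSdddb   [S -> d S d]
bdddSdddb ⇒ bdddbSbdddb   [S -> b S b]
bdddbSbdddb ⇒ bdddbdSdbdddb   [S -> d S d]
bdddbdSdbdddb ⇒ bdddbdbSbdbdddb   [S -> b S b]
bdddbdbSbdbdddb ⇒ bdddbdbhShbdbdddb   [S -> h S h]
bdddbdbhShbdbdddb ⇒ bdddbdbhhbdbdddb   [S -> ε]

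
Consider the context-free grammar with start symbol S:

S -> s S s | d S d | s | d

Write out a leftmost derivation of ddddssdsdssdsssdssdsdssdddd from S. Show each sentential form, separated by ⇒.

S ⇒ dSd   [S -> d S d]
dSd ⇒ ddSdd   [S -> d S d]
ddSdd ⇒ dddSddd   [S -> d S d]
dddSddd ⇒ ddddSdddd   [S -> d S d]
ddddSdddd ⇒ ddddsSsdddd   [S -> s S s]
ddddsSsdddd ⇒ ddddssSssdddd   [S -> s S s]
ddddssSssdddd ⇒ ddddssdSdssdddd   [S -> d S d]
ddddssdSdssdddd ⇒ ddddssdsSsdssdddd   [S -> s S s]
ddddssdsSsdssdddd ⇒ ddddssdsdSdsdssdddd   [S -> d S d]
ddddssdsdSdsdssdddd ⇒ ddddssdsdsSsdsdssdddd   [S -> s S s]
ddddssdsdsSsdsdssdddd ⇒ ddddssdsdssSssdsdssdddd   [S -> s S s]
ddddssdsdssSssdsdssdddd ⇒ ddddssdsdssdSdssdsdssdddd   [S -> d S d]
ddddssdsdssdSdssdsdssdddd ⇒ ddddssdsdssdsSsdssdsdssdddd   [S -> s S s]
ddddssdsdssdsSsdssdsdssdddd ⇒ ddddssdsdssdsssdssdsdssdddd   [S -> s]

S⇒dSd⇒ddSdd⇒dddSddd⇒ddddSdddd⇒ddddsSsdddd⇒ddddssSssdddd⇒ddddssdSdssdddd⇒ddddssdsSsdssdddd⇒ddddssdsdSdsdssdddd⇒ddddssdsdsSsdsdssdddd⇒ddddssdsdssSssdsdssdddd⇒ddddssdsdssdSdssdsdssdddd⇒ddddssdsdssdsSsdssdsdssdddd⇒ddddssdsdssdsssdssdsdssdddd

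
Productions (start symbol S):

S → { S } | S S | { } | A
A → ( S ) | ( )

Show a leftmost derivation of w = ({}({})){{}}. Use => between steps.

S => SS => AS => (S)S => (SS)S => ({}S)S => ({}A)S => ({}(S))S => ({}({}))S => ({}({})){S} => ({}({})){{}}

S => SS   [S → S S]
SS => AS   [S → A]
AS => (S)S   [A → ( S )]
(S)S => (SS)S   [S → S S]
(SS)S => ({}S)S   [S → { }]
({}S)S => ({}A)S   [S → A]
({}A)S => ({}(S))S   [A → ( S )]
({}(S))S => ({}({}))S   [S → { }]
({}({}))S => ({}({})){S}   [S → { S }]
({}({})){S} => ({}({})){{}}   [S → { }]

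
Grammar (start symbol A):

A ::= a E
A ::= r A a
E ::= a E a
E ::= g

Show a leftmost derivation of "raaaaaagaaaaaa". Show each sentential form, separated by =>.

A => rAa => raEa => raaEaa => raaaEaaa => raaaaEaaaa => raaaaaEaaaaa => raaaaaaEaaaaaa => raaaaaagaaaaaa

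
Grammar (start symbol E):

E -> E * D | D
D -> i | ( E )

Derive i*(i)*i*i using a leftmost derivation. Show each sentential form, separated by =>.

E => E*D => E*D*D => E*D*D*D => D*D*D*D => i*D*D*D => i*(E)*D*D => i*(D)*D*D => i*(i)*D*D => i*(i)*i*D => i*(i)*i*i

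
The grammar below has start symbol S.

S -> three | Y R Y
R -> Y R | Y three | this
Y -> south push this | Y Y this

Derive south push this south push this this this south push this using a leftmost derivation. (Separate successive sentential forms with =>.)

S => Y R Y => Y Y this R Y => south push this Y this R Y => south push this south push this this R Y => south push this south push this this this Y => south push this south push this this this south push this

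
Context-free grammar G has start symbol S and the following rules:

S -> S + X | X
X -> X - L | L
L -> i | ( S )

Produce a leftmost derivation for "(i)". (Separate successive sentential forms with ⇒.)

S ⇒ X ⇒ L ⇒ (S) ⇒ (X) ⇒ (L) ⇒ (i)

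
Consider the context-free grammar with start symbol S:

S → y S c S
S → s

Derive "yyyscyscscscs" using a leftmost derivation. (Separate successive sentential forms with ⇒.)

S ⇒ yScS ⇒ yyScScS ⇒ yyyScScScS ⇒ yyyscScScS ⇒ yyyscyScScScS ⇒ yyyscyscScScS ⇒ yyyscyscscScS ⇒ yyyscyscscscS ⇒ yyyscyscscscs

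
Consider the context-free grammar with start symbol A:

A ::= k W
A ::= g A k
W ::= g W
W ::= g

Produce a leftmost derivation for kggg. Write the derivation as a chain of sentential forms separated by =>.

A => kW => kgW => kggW => kggg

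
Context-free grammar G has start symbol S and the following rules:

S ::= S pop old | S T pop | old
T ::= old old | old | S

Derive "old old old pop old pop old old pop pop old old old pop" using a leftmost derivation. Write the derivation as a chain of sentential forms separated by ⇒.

S ⇒ S T pop ⇒ S pop old T pop ⇒ S T pop pop old T pop ⇒ S T pop T pop pop old T pop ⇒ S T pop T pop T pop pop old T pop ⇒ old T pop T pop T pop pop old T pop ⇒ old old old pop T pop T pop pop old T pop ⇒ old old old pop old pop T pop pop old T pop ⇒ old old old pop old pop old old pop pop old T pop ⇒ old old old pop old pop old old pop pop old old old pop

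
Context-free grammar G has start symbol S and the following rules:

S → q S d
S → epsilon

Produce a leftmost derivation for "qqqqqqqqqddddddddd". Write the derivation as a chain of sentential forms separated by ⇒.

S ⇒ qSd   [S → q S d]
qSd ⇒ qqSdd   [S → q S d]
qqSdd ⇒ qqqSddd   [S → q S d]
qqqSddd ⇒ qqqqSdddd   [S → q S d]
qqqqSdddd ⇒ qqqqqSddddd   [S → q S d]
qqqqqSddddd ⇒ qqqqqqSdddddd   [S → q S d]
qqqqqqSdddddd ⇒ qqqqqqqSddddddd   [S → q S d]
qqqqqqqSddddddd ⇒ qqqqqqqqSdddddddd   [S → q S d]
qqqqqqqqSdddddddd ⇒ qqqqqqqqqSddddddddd   [S → q S d]
qqqqqqqqqSddddddddd ⇒ qqqqqqqqqddddddddd   [S → epsilon]

S⇒qSd⇒qqSdd⇒qqqSddd⇒qqqqSdddd⇒qqqqqSddddd⇒qqqqqqSdddddd⇒qqqqqqqSddddddd⇒qqqqqqqqSdddddddd⇒qqqqqqqqqSddddddddd⇒qqqqqqqqqddddddddd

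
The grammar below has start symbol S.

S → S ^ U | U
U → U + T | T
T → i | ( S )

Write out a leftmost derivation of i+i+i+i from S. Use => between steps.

S => U   [S → U]
U => U+T   [U → U + T]
U+T => U+T+T   [U → U + T]
U+T+T => U+T+T+T   [U → U + T]
U+T+T+T => T+T+T+T   [U → T]
T+T+T+T => i+T+T+T   [T → i]
i+T+T+T => i+i+T+T   [T → i]
i+i+T+T => i+i+i+T   [T → i]
i+i+i+T => i+i+i+i   [T → i]

S => U => U+T => U+T+T => U+T+T+T => T+T+T+T => i+T+T+T => i+i+T+T => i+i+i+T => i+i+i+i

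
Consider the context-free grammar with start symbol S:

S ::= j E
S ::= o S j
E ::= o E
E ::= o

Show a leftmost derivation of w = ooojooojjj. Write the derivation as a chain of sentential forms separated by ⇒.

S⇒oSj⇒ooSjj⇒oooSjjj⇒ooojEjjj⇒ooojoEjjj⇒ooojooEjjj⇒ooojooojjj

S ⇒ oSj   [S ::= o S j]
oSj ⇒ ooSjj   [S ::= o S j]
ooSjj ⇒ oooSjjj   [S ::= o S j]
oooSjjj ⇒ ooojEjjj   [S ::= j E]
ooojEjjj ⇒ ooojoEjjj   [E ::= o E]
ooojoEjjj ⇒ ooojooEjjj   [E ::= o E]
ooojooEjjj ⇒ ooojooojjj   [E ::= o]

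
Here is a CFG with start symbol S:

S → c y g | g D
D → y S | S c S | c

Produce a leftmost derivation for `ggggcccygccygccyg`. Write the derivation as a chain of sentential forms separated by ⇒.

S ⇒ gD ⇒ gScS ⇒ ggDcS ⇒ ggScScS ⇒ gggDcScS ⇒ gggScScScS ⇒ ggggDcScScS ⇒ ggggccScScS ⇒ ggggcccygcScS ⇒ ggggcccygccygcS ⇒ ggggcccygccygccyg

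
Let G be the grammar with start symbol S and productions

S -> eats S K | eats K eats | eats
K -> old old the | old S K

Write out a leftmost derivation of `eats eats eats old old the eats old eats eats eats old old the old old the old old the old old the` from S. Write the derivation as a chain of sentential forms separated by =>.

S => eats S K => eats eats S K K => eats eats eats K eats K K => eats eats eats old old the eats K K => eats eats eats old old the eats old S K K => eats eats eats old old the eats old eats S K K K => eats eats eats old old the eats old eats eats S K K K K => eats eats eats old old the eats old eats eats eats K K K K => eats eats eats old old the eats old eats eats eats old old the K K K => eats eats eats old old the eats old eats eats eats old old the old old the K K => eats eats eats old old the eats old eats eats eats old old the old old the old old the K => eats eats eats old old the eats old eats eats eats old old the old old the old old the old old the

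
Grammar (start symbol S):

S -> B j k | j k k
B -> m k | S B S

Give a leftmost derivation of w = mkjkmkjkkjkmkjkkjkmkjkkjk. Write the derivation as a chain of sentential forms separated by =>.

S => Bjk   [S -> B j k]
Bjk => SBSjk   [B -> S B S]
SBSjk => BjkBSjk   [S -> B j k]
BjkBSjk => SBSjkBSjk   [B -> S B S]
SBSjkBSjk => BjkBSjkBSjk   [S -> B j k]
BjkBSjkBSjk => SBSjkBSjkBSjk   [B -> S B S]
SBSjkBSjkBSjk => BjkBSjkBSjkBSjk   [S -> B j k]
BjkBSjkBSjkBSjk => mkjkBSjkBSjkBSjk   [B -> m k]
mkjkBSjkBSjkBSjk => mkjkmkSjkBSjkBSjk   [B -> m k]
mkjkmkSjkBSjkBSjk => mkjkmkjkkjkBSjkBSjk   [S -> j k k]
mkjkmkjkkjkBSjkBSjk => mkjkmkjkkjkmkSjkBSjk   [B -> m k]
mkjkmkjkkjkmkSjkBSjk => mkjkmkjkkjkmkjkkjkBSjk   [S -> j k k]
mkjkmkjkkjkmkjkkjkBSjk => mkjkmkjkkjkmkjkkjkmkSjk   [B -> m k]
mkjkmkjkkjkmkjkkjkmkSjk => mkjkmkjkkjkmkjkkjkmkjkkjk   [S -> j k k]

S => Bjk => SBSjk => BjkBSjk => SBSjkBSjk => BjkBSjkBSjk => SBSjkBSjkBSjk => BjkBSjkBSjkBSjk => mkjkBSjkBSjkBSjk => mkjkmkSjkBSjkBSjk => mkjkmkjkkjkBSjkBSjk => mkjkmkjkkjkmkSjkBSjk => mkjkmkjkkjkmkjkkjkBSjk => mkjkmkjkkjkmkjkkjkmkSjk => mkjkmkjkkjkmkjkkjkmkjkkjk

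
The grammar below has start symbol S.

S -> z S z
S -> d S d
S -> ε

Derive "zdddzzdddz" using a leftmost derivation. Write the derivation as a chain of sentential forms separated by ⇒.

S ⇒ zSz ⇒ zdSdz ⇒ zddSddz ⇒ zdddSdddz ⇒ zdddzSzdddz ⇒ zdddzzdddz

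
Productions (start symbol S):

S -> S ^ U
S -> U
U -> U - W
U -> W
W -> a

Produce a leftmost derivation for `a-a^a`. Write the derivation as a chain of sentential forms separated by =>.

S=>S^U=>U^U=>U-W^U=>W-W^U=>a-W^U=>a-a^U=>a-a^W=>a-a^a

S => S^U   [S -> S ^ U]
S^U => U^U   [S -> U]
U^U => U-W^U   [U -> U - W]
U-W^U => W-W^U   [U -> W]
W-W^U => a-W^U   [W -> a]
a-W^U => a-a^U   [W -> a]
a-a^U => a-a^W   [U -> W]
a-a^W => a-a^a   [W -> a]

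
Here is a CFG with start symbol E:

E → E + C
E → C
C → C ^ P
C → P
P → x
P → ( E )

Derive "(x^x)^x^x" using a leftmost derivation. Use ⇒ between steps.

E⇒C⇒C^P⇒C^P^P⇒P^P^P⇒(E)^P^P⇒(C)^P^P⇒(C^P)^P^P⇒(P^P)^P^P⇒(x^P)^P^P⇒(x^x)^P^P⇒(x^x)^x^P⇒(x^x)^x^x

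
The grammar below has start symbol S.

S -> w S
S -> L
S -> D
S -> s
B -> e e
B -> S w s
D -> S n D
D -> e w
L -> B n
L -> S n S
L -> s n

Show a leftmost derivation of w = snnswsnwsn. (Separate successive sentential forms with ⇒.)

S⇒L⇒Bn⇒Swsn⇒Lwsn⇒Bnwsn⇒Swsnwsn⇒Lwsnwsn⇒SnSwsnwsn⇒LnSwsnwsn⇒snnSwsnwsn⇒snnswsnwsn

S ⇒ L   [S -> L]
L ⇒ Bn   [L -> B n]
Bn ⇒ Swsn   [B -> S w s]
Swsn ⇒ Lwsn   [S -> L]
Lwsn ⇒ Bnwsn   [L -> B n]
Bnwsn ⇒ Swsnwsn   [B -> S w s]
Swsnwsn ⇒ Lwsnwsn   [S -> L]
Lwsnwsn ⇒ SnSwsnwsn   [L -> S n S]
SnSwsnwsn ⇒ LnSwsnwsn   [S -> L]
LnSwsnwsn ⇒ snnSwsnwsn   [L -> s n]
snnSwsnwsn ⇒ snnswsnwsn   [S -> s]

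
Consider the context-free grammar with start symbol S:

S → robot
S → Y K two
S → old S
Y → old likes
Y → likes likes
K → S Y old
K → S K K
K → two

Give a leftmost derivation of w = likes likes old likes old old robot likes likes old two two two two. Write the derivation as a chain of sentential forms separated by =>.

S => Y K two => likes likes K two => likes likes S K K two => likes likes Y K two K K two => likes likes old likes K two K K two => likes likes old likes S Y old two K K two => likes likes old likes old S Y old two K K two => likes likes old likes old old S Y old two K K two => likes likes old likes old old robot Y old two K K two => likes likes old likes old old robot likes likes old two K K two => likes likes old likes old old robot likes likes old two two K two => likes likes old likes old old robot likes likes old two two two two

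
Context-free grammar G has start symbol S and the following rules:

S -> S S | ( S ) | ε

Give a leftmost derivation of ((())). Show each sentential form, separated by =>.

S => (S) => ((S)) => ((SS)) => ((SSS)) => ((SSSS)) => ((SSSSS)) => (((S)SSSS)) => ((()SSSS)) => ((()SSS)) => ((()SS)) => ((()S)) => ((()))

S => (S)   [S -> ( S )]
(S) => ((S))   [S -> ( S )]
((S)) => ((SS))   [S -> S S]
((SS)) => ((SSS))   [S -> S S]
((SSS)) => ((SSSS))   [S -> S S]
((SSSS)) => ((SSSSS))   [S -> S S]
((SSSSS)) => (((S)SSSS))   [S -> ( S )]
(((S)SSSS)) => ((()SSSS))   [S -> ε]
((()SSSS)) => ((()SSS))   [S -> ε]
((()SSS)) => ((()SS))   [S -> ε]
((()SS)) => ((()S))   [S -> ε]
((()S)) => ((()))   [S -> ε]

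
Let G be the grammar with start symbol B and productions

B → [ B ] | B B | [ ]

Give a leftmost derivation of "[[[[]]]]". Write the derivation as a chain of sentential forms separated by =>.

B => [B] => [[B]] => [[[B]]] => [[[[]]]]

B => [B]   [B → [ B ]]
[B] => [[B]]   [B → [ B ]]
[[B]] => [[[B]]]   [B → [ B ]]
[[[B]]] => [[[[]]]]   [B → [ ]]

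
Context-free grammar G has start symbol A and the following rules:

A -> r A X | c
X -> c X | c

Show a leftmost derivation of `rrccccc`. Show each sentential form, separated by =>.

A => rAX => rrAXX => rrcXX => rrccXX => rrcccX => rrccccX => rrccccc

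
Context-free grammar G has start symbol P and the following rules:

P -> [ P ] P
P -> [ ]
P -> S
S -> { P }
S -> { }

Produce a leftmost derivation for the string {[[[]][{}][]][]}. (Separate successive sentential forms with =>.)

P => S => {P} => {[P]P} => {[[P]P]P} => {[[[]]P]P} => {[[[]][P]P]P} => {[[[]][S]P]P} => {[[[]][{}]P]P} => {[[[]][{}][]]P} => {[[[]][{}][]][]}

P => S   [P -> S]
S => {P}   [S -> { P }]
{P} => {[P]P}   [P -> [ P ] P]
{[P]P} => {[[P]P]P}   [P -> [ P ] P]
{[[P]P]P} => {[[[]]P]P}   [P -> [ ]]
{[[[]]P]P} => {[[[]][P]P]P}   [P -> [ P ] P]
{[[[]][P]P]P} => {[[[]][S]P]P}   [P -> S]
{[[[]][S]P]P} => {[[[]][{}]P]P}   [S -> { }]
{[[[]][{}]P]P} => {[[[]][{}][]]P}   [P -> [ ]]
{[[[]][{}][]]P} => {[[[]][{}][]][]}   [P -> [ ]]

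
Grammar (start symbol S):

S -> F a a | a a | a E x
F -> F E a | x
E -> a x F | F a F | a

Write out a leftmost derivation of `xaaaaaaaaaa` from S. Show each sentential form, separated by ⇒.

S ⇒ Faa ⇒ FEaaa ⇒ FEaEaaa ⇒ FEaEaEaaa ⇒ FEaEaEaEaaa ⇒ xEaEaEaEaaa ⇒ xaaEaEaEaaa ⇒ xaaaaEaEaaa ⇒ xaaaaaaEaaa ⇒ xaaaaaaaaaa

S ⇒ Faa   [S -> F a a]
Faa ⇒ FEaaa   [F -> F E a]
FEaaa ⇒ FEaEaaa   [F -> F E a]
FEaEaaa ⇒ FEaEaEaaa   [F -> F E a]
FEaEaEaaa ⇒ FEaEaEaEaaa   [F -> F E a]
FEaEaEaEaaa ⇒ xEaEaEaEaaa   [F -> x]
xEaEaEaEaaa ⇒ xaaEaEaEaaa   [E -> a]
xaaEaEaEaaa ⇒ xaaaaEaEaaa   [E -> a]
xaaaaEaEaaa ⇒ xaaaaaaEaaa   [E -> a]
xaaaaaaEaaa ⇒ xaaaaaaaaaa   [E -> a]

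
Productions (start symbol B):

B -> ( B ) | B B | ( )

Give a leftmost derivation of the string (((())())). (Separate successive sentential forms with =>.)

B => (B) => ((B)) => ((BB)) => (((B)B)) => (((())B)) => (((())()))

B => (B)   [B -> ( B )]
(B) => ((B))   [B -> ( B )]
((B)) => ((BB))   [B -> B B]
((BB)) => (((B)B))   [B -> ( B )]
(((B)B)) => (((())B))   [B -> ( )]
(((())B)) => (((())()))   [B -> ( )]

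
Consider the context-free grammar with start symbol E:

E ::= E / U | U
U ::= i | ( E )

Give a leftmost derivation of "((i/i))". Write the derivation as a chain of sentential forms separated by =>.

E => U => (E) => (U) => ((E)) => ((E/U)) => ((U/U)) => ((i/U)) => ((i/i))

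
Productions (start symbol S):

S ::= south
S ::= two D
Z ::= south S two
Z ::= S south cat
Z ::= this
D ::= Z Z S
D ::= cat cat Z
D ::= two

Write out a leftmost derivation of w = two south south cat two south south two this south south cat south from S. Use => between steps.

S => two D => two Z Z S => two S south cat Z S => two south south cat Z S => two south south cat S south cat S => two south south cat two D south cat S => two south south cat two Z Z S south cat S => two south south cat two south S two Z S south cat S => two south south cat two south south two Z S south cat S => two south south cat two south south two this S south cat S => two south south cat two south south two this south south cat S => two south south cat two south south two this south south cat south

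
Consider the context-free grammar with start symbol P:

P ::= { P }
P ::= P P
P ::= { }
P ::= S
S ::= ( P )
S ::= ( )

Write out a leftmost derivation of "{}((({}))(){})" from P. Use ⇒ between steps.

P ⇒ PP ⇒ {}P ⇒ {}S ⇒ {}(P) ⇒ {}(PP) ⇒ {}(SP) ⇒ {}((P)P) ⇒ {}((S)P) ⇒ {}(((P))P) ⇒ {}((({}))P) ⇒ {}((({}))PP) ⇒ {}((({}))SP) ⇒ {}((({}))()P) ⇒ {}((({}))(){})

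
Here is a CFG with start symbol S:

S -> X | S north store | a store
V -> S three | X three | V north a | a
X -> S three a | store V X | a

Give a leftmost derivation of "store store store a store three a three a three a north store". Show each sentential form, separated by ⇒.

S ⇒ S north store ⇒ X north store ⇒ store V X north store ⇒ store X three X north store ⇒ store store V X three X north store ⇒ store store X three X three X north store ⇒ store store store V X three X three X north store ⇒ store store store S three X three X three X north store ⇒ store store store a store three X three X three X north store ⇒ store store store a store three a three X three X north store ⇒ store store store a store three a three a three X north store ⇒ store store store a store three a three a three a north store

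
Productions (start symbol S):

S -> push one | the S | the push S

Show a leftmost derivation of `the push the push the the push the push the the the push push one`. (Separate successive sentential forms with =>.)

S => the push S => the push the push S => the push the push the S => the push the push the the push S => the push the push the the push the push S => the push the push the the push the push the S => the push the push the the push the push the the S => the push the push the the push the push the the the push S => the push the push the the push the push the the the push push one

S => the push S   [S -> the push S]
the push S => the push the push S   [S -> the push S]
the push the push S => the push the push the S   [S -> the S]
the push the push the S => the push the push the the push S   [S -> the push S]
the push the push the the push S => the push the push the the push the push S   [S -> the push S]
the push the push the the push the push S => the push the push the the push the push the S   [S -> the S]
the push the push the the push the push the S => the push the push the the push the push the the S   [S -> the S]
the push the push the the push the push the the S => the push the push the the push the push the the the push S   [S -> the push S]
the push the push the the push the push the the the push S => the push the push the the push the push the the the push push one   [S -> push one]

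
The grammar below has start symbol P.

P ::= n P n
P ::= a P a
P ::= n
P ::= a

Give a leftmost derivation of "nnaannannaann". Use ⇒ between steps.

P ⇒ nPn   [P ::= n P n]
nPn ⇒ nnPnn   [P ::= n P n]
nnPnn ⇒ nnaPann   [P ::= a P a]
nnaPann ⇒ nnaaPaann   [P ::= a P a]
nnaaPaann ⇒ nnaanPnaann   [P ::= n P n]
nnaanPnaann ⇒ nnaannPnnaann   [P ::= n P n]
nnaannPnnaann ⇒ nnaannannaann   [P ::= a]

P ⇒ nPn ⇒ nnPnn ⇒ nnaPann ⇒ nnaaPaann ⇒ nnaanPnaann ⇒ nnaannPnnaann ⇒ nnaannannaann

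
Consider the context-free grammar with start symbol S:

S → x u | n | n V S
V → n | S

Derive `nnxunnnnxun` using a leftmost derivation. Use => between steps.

S => nVS   [S → n V S]
nVS => nSS   [V → S]
nSS => nnVSS   [S → n V S]
nnVSS => nnSSS   [V → S]
nnSSS => nnxuSS   [S → x u]
nnxuSS => nnxunVSS   [S → n V S]
nnxunVSS => nnxunSSS   [V → S]
nnxunSSS => nnxunnSS   [S → n]
nnxunnSS => nnxunnnVSS   [S → n V S]
nnxunnnVSS => nnxunnnnSS   [V → n]
nnxunnnnSS => nnxunnnnxuS   [S → x u]
nnxunnnnxuS => nnxunnnnxun   [S → n]

S => nVS => nSS => nnVSS => nnSSS => nnxuSS => nnxunVSS => nnxunSSS => nnxunnSS => nnxunnnVSS => nnxunnnnSS => nnxunnnnxuS => nnxunnnnxun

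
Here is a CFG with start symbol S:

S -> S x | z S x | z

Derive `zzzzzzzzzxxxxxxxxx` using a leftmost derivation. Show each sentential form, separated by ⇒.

S⇒zSx⇒zzSxx⇒zzzSxxx⇒zzzzSxxxx⇒zzzzzSxxxxx⇒zzzzzSxxxxxx⇒zzzzzzSxxxxxxx⇒zzzzzzzSxxxxxxxx⇒zzzzzzzzSxxxxxxxxx⇒zzzzzzzzzxxxxxxxxx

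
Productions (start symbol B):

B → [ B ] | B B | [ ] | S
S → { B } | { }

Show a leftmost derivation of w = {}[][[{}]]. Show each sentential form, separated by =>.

B => BB   [B → B B]
BB => SB   [B → S]
SB => {}B   [S → { }]
{}B => {}BB   [B → B B]
{}BB => {}[]B   [B → [ ]]
{}[]B => {}[][B]   [B → [ B ]]
{}[][B] => {}[][[B]]   [B → [ B ]]
{}[][[B]] => {}[][[S]]   [B → S]
{}[][[S]] => {}[][[{}]]   [S → { }]

B => BB => SB => {}B => {}BB => {}[]B => {}[][B] => {}[][[B]] => {}[][[S]] => {}[][[{}]]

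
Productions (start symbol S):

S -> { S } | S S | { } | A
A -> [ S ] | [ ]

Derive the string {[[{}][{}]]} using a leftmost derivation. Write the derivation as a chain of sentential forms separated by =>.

S => {S}   [S -> { S }]
{S} => {A}   [S -> A]
{A} => {[S]}   [A -> [ S ]]
{[S]} => {[SS]}   [S -> S S]
{[SS]} => {[AS]}   [S -> A]
{[AS]} => {[[S]S]}   [A -> [ S ]]
{[[S]S]} => {[[{}]S]}   [S -> { }]
{[[{}]S]} => {[[{}]A]}   [S -> A]
{[[{}]A]} => {[[{}][S]]}   [A -> [ S ]]
{[[{}][S]]} => {[[{}][{}]]}   [S -> { }]

S => {S} => {A} => {[S]} => {[SS]} => {[AS]} => {[[S]S]} => {[[{}]S]} => {[[{}]A]} => {[[{}][S]]} => {[[{}][{}]]}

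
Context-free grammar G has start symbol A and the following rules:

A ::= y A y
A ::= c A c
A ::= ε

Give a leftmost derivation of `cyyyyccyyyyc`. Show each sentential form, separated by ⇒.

A ⇒ cAc   [A ::= c A c]
cAc ⇒ cyAyc   [A ::= y A y]
cyAyc ⇒ cyyAyyc   [A ::= y A y]
cyyAyyc ⇒ cyyyAyyyc   [A ::= y A y]
cyyyAyyyc ⇒ cyyyyAyyyyc   [A ::= y A y]
cyyyyAyyyyc ⇒ cyyyycAcyyyyc   [A ::= c A c]
cyyyycAcyyyyc ⇒ cyyyyccyyyyc   [A ::= ε]

A⇒cAc⇒cyAyc⇒cyyAyyc⇒cyyyAyyyc⇒cyyyyAyyyyc⇒cyyyycAcyyyyc⇒cyyyyccyyyyc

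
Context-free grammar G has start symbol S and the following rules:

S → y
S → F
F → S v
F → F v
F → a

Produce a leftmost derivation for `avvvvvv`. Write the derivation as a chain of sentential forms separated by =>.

S => F   [S → F]
F => Fv   [F → F v]
Fv => Svv   [F → S v]
Svv => Fvv   [S → F]
Fvv => Svvv   [F → S v]
Svvv => Fvvv   [S → F]
Fvvv => Svvvv   [F → S v]
Svvvv => Fvvvv   [S → F]
Fvvvv => Fvvvvv   [F → F v]
Fvvvvv => Svvvvvv   [F → S v]
Svvvvvv => Fvvvvvv   [S → F]
Fvvvvvv => avvvvvv   [F → a]

S => F => Fv => Svv => Fvv => Svvv => Fvvv => Svvvv => Fvvvv => Fvvvvv => Svvvvvv => Fvvvvvv => avvvvvv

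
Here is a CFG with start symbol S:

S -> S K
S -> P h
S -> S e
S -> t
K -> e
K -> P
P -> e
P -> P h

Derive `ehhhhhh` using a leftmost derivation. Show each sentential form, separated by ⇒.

S ⇒ Ph ⇒ Phh ⇒ Phhh ⇒ Phhhh ⇒ Phhhhh ⇒ Phhhhhh ⇒ ehhhhhh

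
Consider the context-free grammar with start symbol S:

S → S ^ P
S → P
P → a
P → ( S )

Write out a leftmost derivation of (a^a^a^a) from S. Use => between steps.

S => P   [S → P]
P => (S)   [P → ( S )]
(S) => (S^P)   [S → S ^ P]
(S^P) => (S^P^P)   [S → S ^ P]
(S^P^P) => (S^P^P^P)   [S → S ^ P]
(S^P^P^P) => (P^P^P^P)   [S → P]
(P^P^P^P) => (a^P^P^P)   [P → a]
(a^P^P^P) => (a^a^P^P)   [P → a]
(a^a^P^P) => (a^a^a^P)   [P → a]
(a^a^a^P) => (a^a^a^a)   [P → a]

S => P => (S) => (S^P) => (S^P^P) => (S^P^P^P) => (P^P^P^P) => (a^P^P^P) => (a^a^P^P) => (a^a^a^P) => (a^a^a^a)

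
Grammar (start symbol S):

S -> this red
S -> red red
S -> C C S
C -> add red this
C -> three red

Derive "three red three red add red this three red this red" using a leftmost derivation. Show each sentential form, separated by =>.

S => C C S   [S -> C C S]
C C S => three red C S   [C -> three red]
three red C S => three red three red S   [C -> three red]
three red three red S => three red three red C C S   [S -> C C S]
three red three red C C S => three red three red add red this C S   [C -> add red this]
three red three red add red this C S => three red three red add red this three red S   [C -> three red]
three red three red add red this three red S => three red three red add red this three red this red   [S -> this red]

S => C C S => three red C S => three red three red S => three red three red C C S => three red three red add red this C S => three red three red add red this three red S => three red three red add red this three red this red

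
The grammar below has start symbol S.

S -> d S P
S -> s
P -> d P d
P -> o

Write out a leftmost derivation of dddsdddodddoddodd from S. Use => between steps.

S => dSP => ddSPP => dddSPPP => dddsPPP => dddsdPdPP => dddsddPddPP => dddsdddPdddPP => dddsdddodddPP => dddsdddodddoP => dddsdddodddodPd => dddsdddodddoddPdd => dddsdddodddoddodd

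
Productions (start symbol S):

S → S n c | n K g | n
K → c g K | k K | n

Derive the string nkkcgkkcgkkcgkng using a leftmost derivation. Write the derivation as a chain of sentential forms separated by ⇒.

S ⇒ nKg ⇒ nkKg ⇒ nkkKg ⇒ nkkcgKg ⇒ nkkcgkKg ⇒ nkkcgkkKg ⇒ nkkcgkkcgKg ⇒ nkkcgkkcgkKg ⇒ nkkcgkkcgkkKg ⇒ nkkcgkkcgkkcgKg ⇒ nkkcgkkcgkkcgkKg ⇒ nkkcgkkcgkkcgkng

S ⇒ nKg   [S → n K g]
nKg ⇒ nkKg   [K → k K]
nkKg ⇒ nkkKg   [K → k K]
nkkKg ⇒ nkkcgKg   [K → c g K]
nkkcgKg ⇒ nkkcgkKg   [K → k K]
nkkcgkKg ⇒ nkkcgkkKg   [K → k K]
nkkcgkkKg ⇒ nkkcgkkcgKg   [K → c g K]
nkkcgkkcgKg ⇒ nkkcgkkcgkKg   [K → k K]
nkkcgkkcgkKg ⇒ nkkcgkkcgkkKg   [K → k K]
nkkcgkkcgkkKg ⇒ nkkcgkkcgkkcgKg   [K → c g K]
nkkcgkkcgkkcgKg ⇒ nkkcgkkcgkkcgkKg   [K → k K]
nkkcgkkcgkkcgkKg ⇒ nkkcgkkcgkkcgkng   [K → n]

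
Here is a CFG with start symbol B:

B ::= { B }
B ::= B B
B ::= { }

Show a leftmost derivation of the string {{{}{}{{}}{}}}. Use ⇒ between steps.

B⇒{B}⇒{{B}}⇒{{BB}}⇒{{BBB}}⇒{{{}BB}}⇒{{{}BBB}}⇒{{{}{}BB}}⇒{{{}{}{B}B}}⇒{{{}{}{{}}B}}⇒{{{}{}{{}}{}}}

B ⇒ {B}   [B ::= { B }]
{B} ⇒ {{B}}   [B ::= { B }]
{{B}} ⇒ {{BB}}   [B ::= B B]
{{BB}} ⇒ {{BBB}}   [B ::= B B]
{{BBB}} ⇒ {{{}BB}}   [B ::= { }]
{{{}BB}} ⇒ {{{}BBB}}   [B ::= B B]
{{{}BBB}} ⇒ {{{}{}BB}}   [B ::= { }]
{{{}{}BB}} ⇒ {{{}{}{B}B}}   [B ::= { B }]
{{{}{}{B}B}} ⇒ {{{}{}{{}}B}}   [B ::= { }]
{{{}{}{{}}B}} ⇒ {{{}{}{{}}{}}}   [B ::= { }]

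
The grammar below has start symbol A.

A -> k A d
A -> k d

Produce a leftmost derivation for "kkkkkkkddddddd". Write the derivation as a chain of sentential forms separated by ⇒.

A ⇒ kAd ⇒ kkAdd ⇒ kkkAddd ⇒ kkkkAdddd ⇒ kkkkkAddddd ⇒ kkkkkkAdddddd ⇒ kkkkkkkddddddd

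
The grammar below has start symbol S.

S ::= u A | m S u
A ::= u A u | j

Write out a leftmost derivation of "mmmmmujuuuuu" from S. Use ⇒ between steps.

S ⇒ mSu   [S ::= m S u]
mSu ⇒ mmSuu   [S ::= m S u]
mmSuu ⇒ mmmSuuu   [S ::= m S u]
mmmSuuu ⇒ mmmmSuuuu   [S ::= m S u]
mmmmSuuuu ⇒ mmmmmSuuuuu   [S ::= m S u]
mmmmmSuuuuu ⇒ mmmmmuAuuuuu   [S ::= u A]
mmmmmuAuuuuu ⇒ mmmmmujuuuuu   [A ::= j]

S⇒mSu⇒mmSuu⇒mmmSuuu⇒mmmmSuuuu⇒mmmmmSuuuuu⇒mmmmmuAuuuuu⇒mmmmmujuuuuu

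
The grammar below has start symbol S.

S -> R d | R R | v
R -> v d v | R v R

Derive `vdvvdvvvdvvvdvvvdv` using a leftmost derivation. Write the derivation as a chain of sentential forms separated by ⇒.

S ⇒ RR ⇒ vdvR ⇒ vdvRvR ⇒ vdvvdvvR ⇒ vdvvdvvRvR ⇒ vdvvdvvRvRvR ⇒ vdvvdvvvdvvRvR ⇒ vdvvdvvvdvvvdvvR ⇒ vdvvdvvvdvvvdvvvdv

S ⇒ RR   [S -> R R]
RR ⇒ vdvR   [R -> v d v]
vdvR ⇒ vdvRvR   [R -> R v R]
vdvRvR ⇒ vdvvdvvR   [R -> v d v]
vdvvdvvR ⇒ vdvvdvvRvR   [R -> R v R]
vdvvdvvRvR ⇒ vdvvdvvRvRvR   [R -> R v R]
vdvvdvvRvRvR ⇒ vdvvdvvvdvvRvR   [R -> v d v]
vdvvdvvvdvvRvR ⇒ vdvvdvvvdvvvdvvR   [R -> v d v]
vdvvdvvvdvvvdvvR ⇒ vdvvdvvvdvvvdvvvdv   [R -> v d v]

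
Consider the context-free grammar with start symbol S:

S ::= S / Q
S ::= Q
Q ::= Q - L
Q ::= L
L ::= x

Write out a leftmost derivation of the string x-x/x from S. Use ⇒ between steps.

S ⇒ S/Q   [S ::= S / Q]
S/Q ⇒ Q/Q   [S ::= Q]
Q/Q ⇒ Q-L/Q   [Q ::= Q - L]
Q-L/Q ⇒ L-L/Q   [Q ::= L]
L-L/Q ⇒ x-L/Q   [L ::= x]
x-L/Q ⇒ x-x/Q   [L ::= x]
x-x/Q ⇒ x-x/L   [Q ::= L]
x-x/L ⇒ x-x/x   [L ::= x]

S⇒S/Q⇒Q/Q⇒Q-L/Q⇒L-L/Q⇒x-L/Q⇒x-x/Q⇒x-x/L⇒x-x/x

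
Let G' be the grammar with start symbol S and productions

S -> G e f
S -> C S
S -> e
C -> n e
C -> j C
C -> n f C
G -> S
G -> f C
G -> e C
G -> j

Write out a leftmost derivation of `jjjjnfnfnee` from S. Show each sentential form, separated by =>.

S => CS => jCS => jjCS => jjjCS => jjjjCS => jjjjnfCS => jjjjnfnfCS => jjjjnfnfneS => jjjjnfnfnee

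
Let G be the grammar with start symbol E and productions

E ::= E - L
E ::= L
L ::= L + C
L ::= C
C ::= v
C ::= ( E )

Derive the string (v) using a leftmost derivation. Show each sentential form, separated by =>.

E => L   [E ::= L]
L => C   [L ::= C]
C => (E)   [C ::= ( E )]
(E) => (L)   [E ::= L]
(L) => (C)   [L ::= C]
(C) => (v)   [C ::= v]

E=>L=>C=>(E)=>(L)=>(C)=>(v)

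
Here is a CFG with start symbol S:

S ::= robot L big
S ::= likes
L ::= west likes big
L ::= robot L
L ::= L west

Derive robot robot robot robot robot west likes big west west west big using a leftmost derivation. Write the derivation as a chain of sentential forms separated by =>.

S => robot L big => robot L west big => robot robot L west big => robot robot L west west big => robot robot robot L west west big => robot robot robot robot L west west big => robot robot robot robot L west west west big => robot robot robot robot robot L west west west big => robot robot robot robot robot west likes big west west west big

S => robot L big   [S ::= robot L big]
robot L big => robot L west big   [L ::= L west]
robot L west big => robot robot L west big   [L ::= robot L]
robot robot L west big => robot robot L west west big   [L ::= L west]
robot robot L west west big => robot robot robot L west west big   [L ::= robot L]
robot robot robot L west west big => robot robot robot robot L west west big   [L ::= robot L]
robot robot robot robot L west west big => robot robot robot robot L west west west big   [L ::= L west]
robot robot robot robot L west west west big => robot robot robot robot robot L west west west big   [L ::= robot L]
robot robot robot robot robot L west west west big => robot robot robot robot robot west likes big west west west big   [L ::= west likes big]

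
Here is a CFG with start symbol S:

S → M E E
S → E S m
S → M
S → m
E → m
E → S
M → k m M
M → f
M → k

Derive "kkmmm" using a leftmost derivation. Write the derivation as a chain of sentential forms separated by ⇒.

S ⇒ MEE ⇒ kEE ⇒ kSE ⇒ kMEEE ⇒ kkEEE ⇒ kkSEE ⇒ kkmEE ⇒ kkmmE ⇒ kkmmm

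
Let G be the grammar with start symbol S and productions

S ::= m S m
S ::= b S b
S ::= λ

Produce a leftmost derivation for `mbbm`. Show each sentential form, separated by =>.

S=>mSm=>mbSbm=>mbbm

S => mSm   [S ::= m S m]
mSm => mbSbm   [S ::= b S b]
mbSbm => mbbm   [S ::= λ]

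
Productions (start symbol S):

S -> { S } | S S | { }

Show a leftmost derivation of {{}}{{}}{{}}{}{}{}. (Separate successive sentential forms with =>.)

S=>SS=>{S}S=>{{}}S=>{{}}SS=>{{}}SSS=>{{}}SSSS=>{{}}{S}SSS=>{{}}{{}}SSS=>{{}}{{}}{S}SS=>{{}}{{}}{{}}SS=>{{}}{{}}{{}}SSS=>{{}}{{}}{{}}{}SS=>{{}}{{}}{{}}{}{}S=>{{}}{{}}{{}}{}{}{}

S => SS   [S -> S S]
SS => {S}S   [S -> { S }]
{S}S => {{}}S   [S -> { }]
{{}}S => {{}}SS   [S -> S S]
{{}}SS => {{}}SSS   [S -> S S]
{{}}SSS => {{}}SSSS   [S -> S S]
{{}}SSSS => {{}}{S}SSS   [S -> { S }]
{{}}{S}SSS => {{}}{{}}SSS   [S -> { }]
{{}}{{}}SSS => {{}}{{}}{S}SS   [S -> { S }]
{{}}{{}}{S}SS => {{}}{{}}{{}}SS   [S -> { }]
{{}}{{}}{{}}SS => {{}}{{}}{{}}SSS   [S -> S S]
{{}}{{}}{{}}SSS => {{}}{{}}{{}}{}SS   [S -> { }]
{{}}{{}}{{}}{}SS => {{}}{{}}{{}}{}{}S   [S -> { }]
{{}}{{}}{{}}{}{}S => {{}}{{}}{{}}{}{}{}   [S -> { }]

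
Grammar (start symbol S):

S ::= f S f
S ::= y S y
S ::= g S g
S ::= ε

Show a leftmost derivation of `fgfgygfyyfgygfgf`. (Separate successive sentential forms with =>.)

S=>fSf=>fgSgf=>fgfSfgf=>fgfgSgfgf=>fgfgySygfgf=>fgfgygSgygfgf=>fgfgygfSfgygfgf=>fgfgygfySyfgygfgf=>fgfgygfyyfgygfgf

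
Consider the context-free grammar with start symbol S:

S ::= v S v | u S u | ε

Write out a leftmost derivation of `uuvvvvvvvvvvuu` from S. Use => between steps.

S => uSu => uuSuu => uuvSvuu => uuvvSvvuu => uuvvvSvvvuu => uuvvvvSvvvvuu => uuvvvvvSvvvvvuu => uuvvvvvvvvvvuu

S => uSu   [S ::= u S u]
uSu => uuSuu   [S ::= u S u]
uuSuu => uuvSvuu   [S ::= v S v]
uuvSvuu => uuvvSvvuu   [S ::= v S v]
uuvvSvvuu => uuvvvSvvvuu   [S ::= v S v]
uuvvvSvvvuu => uuvvvvSvvvvuu   [S ::= v S v]
uuvvvvSvvvvuu => uuvvvvvSvvvvvuu   [S ::= v S v]
uuvvvvvSvvvvvuu => uuvvvvvvvvvvuu   [S ::= ε]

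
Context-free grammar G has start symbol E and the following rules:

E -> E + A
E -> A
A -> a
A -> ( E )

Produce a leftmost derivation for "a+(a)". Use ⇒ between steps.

E ⇒ E+A ⇒ A+A ⇒ a+A ⇒ a+(E) ⇒ a+(A) ⇒ a+(a)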